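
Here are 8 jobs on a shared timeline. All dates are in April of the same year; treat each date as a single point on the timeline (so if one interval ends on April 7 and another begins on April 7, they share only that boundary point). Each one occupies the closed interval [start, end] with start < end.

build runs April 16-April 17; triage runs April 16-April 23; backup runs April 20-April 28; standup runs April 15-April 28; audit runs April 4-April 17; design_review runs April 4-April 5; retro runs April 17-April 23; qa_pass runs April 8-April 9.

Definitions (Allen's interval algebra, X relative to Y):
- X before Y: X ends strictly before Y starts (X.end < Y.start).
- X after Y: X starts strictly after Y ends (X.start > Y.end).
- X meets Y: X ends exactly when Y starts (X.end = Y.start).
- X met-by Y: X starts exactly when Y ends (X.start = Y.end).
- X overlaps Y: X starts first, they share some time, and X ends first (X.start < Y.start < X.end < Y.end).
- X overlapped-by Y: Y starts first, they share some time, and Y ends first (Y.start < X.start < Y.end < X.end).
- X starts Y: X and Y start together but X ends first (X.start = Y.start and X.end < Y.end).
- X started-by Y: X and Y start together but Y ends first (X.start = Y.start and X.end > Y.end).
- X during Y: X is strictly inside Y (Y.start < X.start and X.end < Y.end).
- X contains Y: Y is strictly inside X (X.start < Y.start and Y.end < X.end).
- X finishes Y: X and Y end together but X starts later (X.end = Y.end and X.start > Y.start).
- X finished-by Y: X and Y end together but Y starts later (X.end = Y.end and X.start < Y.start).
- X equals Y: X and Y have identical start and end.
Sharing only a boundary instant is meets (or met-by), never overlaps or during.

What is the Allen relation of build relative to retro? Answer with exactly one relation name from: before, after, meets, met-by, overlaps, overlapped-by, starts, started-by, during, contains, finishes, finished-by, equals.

build = [April 16, April 17]; retro = [April 17, April 23].
Compare endpoints: build.start < retro.start, build.start < retro.end, build.end = retro.start, build.end < retro.end.
That pattern is 'meets'.

meets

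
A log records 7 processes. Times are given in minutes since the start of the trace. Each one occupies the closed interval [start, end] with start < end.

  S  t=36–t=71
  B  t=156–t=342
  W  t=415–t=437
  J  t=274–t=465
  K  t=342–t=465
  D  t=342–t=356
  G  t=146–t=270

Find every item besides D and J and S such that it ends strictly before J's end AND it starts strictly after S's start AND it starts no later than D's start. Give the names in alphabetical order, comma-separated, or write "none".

Conditions: its end is strictly before J's end (X.end < t=465) AND its start is strictly after S's start (X.start > t=36) AND its start is no later than D's start (X.start <= t=342).
B: end t=342 < t=465? ✓; start t=156 > t=36? ✓; start t=156 <= t=342? ✓ → yes.
G: end t=270 < t=465? ✓; start t=146 > t=36? ✓; start t=146 <= t=342? ✓ → yes.
K: end t=465 < t=465? ✗; start t=342 > t=36? ✓; start t=342 <= t=342? ✓ → no.
W: end t=437 < t=465? ✓; start t=415 > t=36? ✓; start t=415 <= t=342? ✗ → no.
Result: B, G.

B, G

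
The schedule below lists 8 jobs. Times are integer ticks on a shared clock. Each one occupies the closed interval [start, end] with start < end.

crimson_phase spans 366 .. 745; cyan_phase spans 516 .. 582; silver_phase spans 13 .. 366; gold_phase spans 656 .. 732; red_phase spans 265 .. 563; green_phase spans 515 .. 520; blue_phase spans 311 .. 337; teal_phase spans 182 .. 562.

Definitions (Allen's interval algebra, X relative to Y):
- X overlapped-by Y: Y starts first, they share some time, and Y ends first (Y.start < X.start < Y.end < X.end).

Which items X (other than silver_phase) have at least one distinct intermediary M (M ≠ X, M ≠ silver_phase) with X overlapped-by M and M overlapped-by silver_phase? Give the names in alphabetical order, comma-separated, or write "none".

crimson_phase, cyan_phase, red_phase

Target silver_phase = [13, 366].
Intermediaries M with M overlapped-by silver_phase: red_phase, teal_phase.
Via red_phase — items with X overlapped-by red_phase: crimson_phase, cyan_phase.
Via teal_phase — items with X overlapped-by teal_phase: crimson_phase, cyan_phase, red_phase.
Union: crimson_phase, cyan_phase, red_phase.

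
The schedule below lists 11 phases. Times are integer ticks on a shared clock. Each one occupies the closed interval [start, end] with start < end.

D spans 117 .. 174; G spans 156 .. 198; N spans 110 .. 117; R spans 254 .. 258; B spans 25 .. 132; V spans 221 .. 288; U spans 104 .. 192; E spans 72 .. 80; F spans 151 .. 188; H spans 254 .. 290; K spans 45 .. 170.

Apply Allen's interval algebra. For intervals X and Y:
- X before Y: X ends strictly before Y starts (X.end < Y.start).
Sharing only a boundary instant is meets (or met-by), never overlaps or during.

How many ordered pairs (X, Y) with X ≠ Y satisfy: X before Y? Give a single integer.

Checking all 110 ordered pairs for relation 'before'; matching pairs in alphabetical order:
(B, F): B before F ✓
(B, G): B before G ✓
(B, H): B before H ✓
(B, R): B before R ✓
(B, V): B before V ✓
(D, H): D before H ✓
(D, R): D before R ✓
(D, V): D before V ✓
(E, D): E before D ✓
(E, F): E before F ✓
(E, G): E before G ✓
(E, H): E before H ✓
(E, N): E before N ✓
(E, R): E before R ✓
(E, U): E before U ✓
(E, V): E before V ✓
(F, H): F before H ✓
(F, R): F before R ✓
(F, V): F before V ✓
(G, H): G before H ✓
(G, R): G before R ✓
(G, V): G before V ✓
(K, H): K before H ✓
(K, R): K before R ✓
... plus 9 further pairs not listed.
Count: 33.

33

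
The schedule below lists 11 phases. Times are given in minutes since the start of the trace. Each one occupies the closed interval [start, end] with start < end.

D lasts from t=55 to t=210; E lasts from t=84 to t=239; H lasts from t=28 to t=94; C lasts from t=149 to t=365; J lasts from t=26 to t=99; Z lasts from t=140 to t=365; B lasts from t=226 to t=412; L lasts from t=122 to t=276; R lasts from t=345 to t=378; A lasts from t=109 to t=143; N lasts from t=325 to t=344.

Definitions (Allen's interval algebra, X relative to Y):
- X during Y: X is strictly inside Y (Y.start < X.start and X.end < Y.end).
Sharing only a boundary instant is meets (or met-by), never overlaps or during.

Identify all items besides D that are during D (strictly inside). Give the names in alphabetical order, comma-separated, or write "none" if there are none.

A

Target D = [t=55, t=210].
A [t=109, t=143] → during → yes.
B [t=226, t=412] → after → no.
C [t=149, t=365] → overlapped-by → no.
E [t=84, t=239] → overlapped-by → no.
H [t=28, t=94] → overlaps → no.
J [t=26, t=99] → overlaps → no.
L [t=122, t=276] → overlapped-by → no.
N [t=325, t=344] → after → no.
R [t=345, t=378] → after → no.
Z [t=140, t=365] → overlapped-by → no.
Result: A.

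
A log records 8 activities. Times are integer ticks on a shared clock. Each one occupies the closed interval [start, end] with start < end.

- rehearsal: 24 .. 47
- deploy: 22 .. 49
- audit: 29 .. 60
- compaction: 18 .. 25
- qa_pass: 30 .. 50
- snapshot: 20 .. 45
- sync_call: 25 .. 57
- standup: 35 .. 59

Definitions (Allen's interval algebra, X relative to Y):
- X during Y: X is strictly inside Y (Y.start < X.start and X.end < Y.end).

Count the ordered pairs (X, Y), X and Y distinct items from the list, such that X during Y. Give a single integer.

Checking all 56 ordered pairs for relation 'during'; matching pairs in alphabetical order:
(qa_pass, audit): qa_pass during audit ✓
(qa_pass, sync_call): qa_pass during sync_call ✓
(rehearsal, deploy): rehearsal during deploy ✓
(standup, audit): standup during audit ✓
Count: 4.

4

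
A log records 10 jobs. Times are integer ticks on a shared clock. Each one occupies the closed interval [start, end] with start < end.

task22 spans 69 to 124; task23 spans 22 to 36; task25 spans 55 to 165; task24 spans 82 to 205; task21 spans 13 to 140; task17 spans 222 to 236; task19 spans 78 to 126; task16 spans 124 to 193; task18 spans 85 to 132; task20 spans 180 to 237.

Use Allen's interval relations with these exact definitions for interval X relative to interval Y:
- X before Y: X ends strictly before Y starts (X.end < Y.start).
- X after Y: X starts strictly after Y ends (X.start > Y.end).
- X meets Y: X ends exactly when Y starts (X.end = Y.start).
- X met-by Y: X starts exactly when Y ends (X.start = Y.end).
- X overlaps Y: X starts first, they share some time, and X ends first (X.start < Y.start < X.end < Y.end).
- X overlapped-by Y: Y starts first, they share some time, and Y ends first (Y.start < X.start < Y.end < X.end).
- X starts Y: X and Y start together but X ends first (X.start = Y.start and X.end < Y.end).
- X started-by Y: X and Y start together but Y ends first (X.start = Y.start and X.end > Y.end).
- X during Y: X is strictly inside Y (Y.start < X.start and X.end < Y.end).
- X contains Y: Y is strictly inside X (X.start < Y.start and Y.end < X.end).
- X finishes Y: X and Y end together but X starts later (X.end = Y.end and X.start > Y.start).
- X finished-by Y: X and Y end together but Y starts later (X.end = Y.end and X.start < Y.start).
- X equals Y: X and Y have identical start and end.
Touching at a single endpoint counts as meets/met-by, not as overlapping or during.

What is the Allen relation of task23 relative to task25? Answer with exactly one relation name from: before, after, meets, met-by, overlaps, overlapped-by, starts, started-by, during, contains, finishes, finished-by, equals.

before

task23 = [22, 36]; task25 = [55, 165].
Compare endpoints: task23.start < task25.start, task23.start < task25.end, task23.end < task25.start, task23.end < task25.end.
That pattern is 'before'.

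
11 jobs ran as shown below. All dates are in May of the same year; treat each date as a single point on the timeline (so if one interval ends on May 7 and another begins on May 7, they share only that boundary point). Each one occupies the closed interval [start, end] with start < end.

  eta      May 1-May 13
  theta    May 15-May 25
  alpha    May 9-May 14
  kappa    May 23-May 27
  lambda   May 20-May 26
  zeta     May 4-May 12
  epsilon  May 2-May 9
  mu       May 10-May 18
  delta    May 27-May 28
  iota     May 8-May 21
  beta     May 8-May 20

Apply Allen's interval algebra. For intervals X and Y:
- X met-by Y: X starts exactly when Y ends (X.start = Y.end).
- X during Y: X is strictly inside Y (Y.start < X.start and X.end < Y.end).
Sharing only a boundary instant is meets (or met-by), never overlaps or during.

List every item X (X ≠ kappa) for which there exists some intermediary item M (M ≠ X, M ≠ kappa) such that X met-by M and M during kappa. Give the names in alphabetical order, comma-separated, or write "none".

none

Target kappa = [May 23, May 27].
Intermediaries M with M during kappa: none.
Union: none.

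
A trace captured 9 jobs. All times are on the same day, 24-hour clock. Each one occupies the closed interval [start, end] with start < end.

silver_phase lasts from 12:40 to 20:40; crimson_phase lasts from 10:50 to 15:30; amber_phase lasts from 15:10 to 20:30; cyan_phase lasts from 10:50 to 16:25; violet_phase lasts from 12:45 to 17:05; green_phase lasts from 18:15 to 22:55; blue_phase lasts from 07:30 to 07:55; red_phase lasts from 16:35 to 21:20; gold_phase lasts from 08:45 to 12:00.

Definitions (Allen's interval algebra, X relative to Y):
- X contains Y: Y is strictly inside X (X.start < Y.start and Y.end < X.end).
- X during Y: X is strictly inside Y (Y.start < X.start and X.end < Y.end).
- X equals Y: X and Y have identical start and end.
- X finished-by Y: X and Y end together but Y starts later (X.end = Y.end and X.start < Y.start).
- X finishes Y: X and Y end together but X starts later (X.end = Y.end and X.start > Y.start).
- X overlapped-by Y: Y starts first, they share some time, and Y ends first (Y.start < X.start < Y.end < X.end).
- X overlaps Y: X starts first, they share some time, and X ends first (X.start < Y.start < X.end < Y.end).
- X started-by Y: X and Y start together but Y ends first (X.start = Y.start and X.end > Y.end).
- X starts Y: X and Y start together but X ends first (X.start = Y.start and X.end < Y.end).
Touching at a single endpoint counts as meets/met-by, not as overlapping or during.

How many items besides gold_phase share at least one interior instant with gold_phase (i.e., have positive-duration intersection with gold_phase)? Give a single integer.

2

Target gold_phase = [08:45, 12:00].
amber_phase [15:10, 20:30] → after → no.
blue_phase [07:30, 07:55] → before → no.
crimson_phase [10:50, 15:30] → overlapped-by → counts.
cyan_phase [10:50, 16:25] → overlapped-by → counts.
green_phase [18:15, 22:55] → after → no.
red_phase [16:35, 21:20] → after → no.
silver_phase [12:40, 20:40] → after → no.
violet_phase [12:45, 17:05] → after → no.
Total: 2.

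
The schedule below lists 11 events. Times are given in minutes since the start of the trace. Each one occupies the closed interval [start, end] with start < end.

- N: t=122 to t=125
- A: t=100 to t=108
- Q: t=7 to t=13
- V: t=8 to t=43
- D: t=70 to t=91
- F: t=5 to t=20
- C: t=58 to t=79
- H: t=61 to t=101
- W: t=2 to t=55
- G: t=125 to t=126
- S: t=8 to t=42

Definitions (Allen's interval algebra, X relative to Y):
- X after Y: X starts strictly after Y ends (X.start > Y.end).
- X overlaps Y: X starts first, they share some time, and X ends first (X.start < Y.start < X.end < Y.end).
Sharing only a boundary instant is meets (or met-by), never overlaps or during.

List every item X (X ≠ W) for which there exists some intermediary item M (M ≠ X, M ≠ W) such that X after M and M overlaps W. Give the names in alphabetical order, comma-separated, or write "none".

none

Target W = [t=2, t=55].
Intermediaries M with M overlaps W: none.
Union: none.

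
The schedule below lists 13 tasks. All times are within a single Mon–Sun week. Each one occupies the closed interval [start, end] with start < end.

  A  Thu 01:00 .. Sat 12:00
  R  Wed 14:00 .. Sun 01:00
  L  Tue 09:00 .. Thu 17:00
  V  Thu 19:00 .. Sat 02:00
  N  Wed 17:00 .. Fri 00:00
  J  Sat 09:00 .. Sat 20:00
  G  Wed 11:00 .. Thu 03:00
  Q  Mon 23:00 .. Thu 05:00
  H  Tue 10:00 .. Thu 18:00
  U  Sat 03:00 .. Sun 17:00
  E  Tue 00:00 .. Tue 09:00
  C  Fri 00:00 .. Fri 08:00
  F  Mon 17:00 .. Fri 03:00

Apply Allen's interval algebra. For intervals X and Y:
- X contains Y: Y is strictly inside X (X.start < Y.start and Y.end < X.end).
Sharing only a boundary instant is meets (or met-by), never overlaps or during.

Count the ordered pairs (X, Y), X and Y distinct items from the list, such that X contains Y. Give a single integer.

19

Checking all 156 ordered pairs for relation 'contains'; matching pairs in alphabetical order:
(A, C): A contains C ✓
(A, V): A contains V ✓
(F, E): F contains E ✓
(F, G): F contains G ✓
(F, H): F contains H ✓
(F, L): F contains L ✓
(F, N): F contains N ✓
(F, Q): F contains Q ✓
(H, G): H contains G ✓
(L, G): L contains G ✓
(Q, E): Q contains E ✓
(Q, G): Q contains G ✓
(R, A): R contains A ✓
(R, C): R contains C ✓
(R, J): R contains J ✓
(R, N): R contains N ✓
(R, V): R contains V ✓
(U, J): U contains J ✓
(V, C): V contains C ✓
Count: 19.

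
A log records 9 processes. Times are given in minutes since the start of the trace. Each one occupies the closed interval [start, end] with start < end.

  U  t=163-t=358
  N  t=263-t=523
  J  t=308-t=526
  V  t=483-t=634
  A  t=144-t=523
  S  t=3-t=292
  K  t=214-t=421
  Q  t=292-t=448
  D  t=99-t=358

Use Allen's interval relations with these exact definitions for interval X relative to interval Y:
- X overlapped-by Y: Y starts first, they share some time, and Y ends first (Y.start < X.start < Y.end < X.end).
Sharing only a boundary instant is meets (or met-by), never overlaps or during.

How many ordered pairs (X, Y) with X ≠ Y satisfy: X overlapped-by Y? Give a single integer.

23

Checking all 72 ordered pairs for relation 'overlapped-by'; matching pairs in alphabetical order:
(A, D): A overlapped-by D ✓
(A, S): A overlapped-by S ✓
(D, S): D overlapped-by S ✓
(J, A): J overlapped-by A ✓
(J, D): J overlapped-by D ✓
(J, K): J overlapped-by K ✓
(J, N): J overlapped-by N ✓
(J, Q): J overlapped-by Q ✓
(J, U): J overlapped-by U ✓
(K, D): K overlapped-by D ✓
(K, S): K overlapped-by S ✓
(K, U): K overlapped-by U ✓
(N, D): N overlapped-by D ✓
(N, K): N overlapped-by K ✓
(N, S): N overlapped-by S ✓
(N, U): N overlapped-by U ✓
(Q, D): Q overlapped-by D ✓
(Q, K): Q overlapped-by K ✓
(Q, U): Q overlapped-by U ✓
(U, S): U overlapped-by S ✓
(V, A): V overlapped-by A ✓
(V, J): V overlapped-by J ✓
(V, N): V overlapped-by N ✓
Count: 23.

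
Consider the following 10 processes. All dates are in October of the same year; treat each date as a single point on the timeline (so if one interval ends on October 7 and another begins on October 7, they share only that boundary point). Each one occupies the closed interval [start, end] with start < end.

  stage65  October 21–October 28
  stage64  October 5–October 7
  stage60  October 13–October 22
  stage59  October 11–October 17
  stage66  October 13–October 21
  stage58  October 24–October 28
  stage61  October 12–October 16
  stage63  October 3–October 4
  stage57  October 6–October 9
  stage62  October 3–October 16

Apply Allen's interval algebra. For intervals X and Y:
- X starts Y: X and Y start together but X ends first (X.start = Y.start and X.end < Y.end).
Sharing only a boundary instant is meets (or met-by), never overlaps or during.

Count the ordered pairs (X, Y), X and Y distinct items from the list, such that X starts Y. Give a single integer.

2

Checking all 90 ordered pairs for relation 'starts'; matching pairs in alphabetical order:
(stage63, stage62): stage63 starts stage62 ✓
(stage66, stage60): stage66 starts stage60 ✓
Count: 2.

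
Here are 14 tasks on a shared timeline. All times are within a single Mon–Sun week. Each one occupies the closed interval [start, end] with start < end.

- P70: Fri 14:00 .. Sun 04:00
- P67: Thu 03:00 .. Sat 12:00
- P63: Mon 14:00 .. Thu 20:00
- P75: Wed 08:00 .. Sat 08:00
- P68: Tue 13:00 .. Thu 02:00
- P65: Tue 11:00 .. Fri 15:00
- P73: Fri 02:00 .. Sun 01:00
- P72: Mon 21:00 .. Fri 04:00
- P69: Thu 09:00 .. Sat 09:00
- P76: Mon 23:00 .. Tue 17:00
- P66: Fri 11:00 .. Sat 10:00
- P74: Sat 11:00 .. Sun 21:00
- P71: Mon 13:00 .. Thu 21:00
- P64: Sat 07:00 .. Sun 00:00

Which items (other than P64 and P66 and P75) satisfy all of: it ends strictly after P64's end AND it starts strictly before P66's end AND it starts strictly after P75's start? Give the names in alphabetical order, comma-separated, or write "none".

Conditions: its end is strictly after P64's end (X.end > Sun 00:00) AND its start is strictly before P66's end (X.start < Sat 10:00) AND its start is strictly after P75's start (X.start > Wed 08:00).
P63: end Thu 20:00 > Sun 00:00? ✗; start Mon 14:00 < Sat 10:00? ✓; start Mon 14:00 > Wed 08:00? ✗ → no.
P65: end Fri 15:00 > Sun 00:00? ✗; start Tue 11:00 < Sat 10:00? ✓; start Tue 11:00 > Wed 08:00? ✗ → no.
P67: end Sat 12:00 > Sun 00:00? ✗; start Thu 03:00 < Sat 10:00? ✓; start Thu 03:00 > Wed 08:00? ✓ → no.
P68: end Thu 02:00 > Sun 00:00? ✗; start Tue 13:00 < Sat 10:00? ✓; start Tue 13:00 > Wed 08:00? ✗ → no.
P69: end Sat 09:00 > Sun 00:00? ✗; start Thu 09:00 < Sat 10:00? ✓; start Thu 09:00 > Wed 08:00? ✓ → no.
P70: end Sun 04:00 > Sun 00:00? ✓; start Fri 14:00 < Sat 10:00? ✓; start Fri 14:00 > Wed 08:00? ✓ → yes.
P71: end Thu 21:00 > Sun 00:00? ✗; start Mon 13:00 < Sat 10:00? ✓; start Mon 13:00 > Wed 08:00? ✗ → no.
P72: end Fri 04:00 > Sun 00:00? ✗; start Mon 21:00 < Sat 10:00? ✓; start Mon 21:00 > Wed 08:00? ✗ → no.
P73: end Sun 01:00 > Sun 00:00? ✓; start Fri 02:00 < Sat 10:00? ✓; start Fri 02:00 > Wed 08:00? ✓ → yes.
P74: end Sun 21:00 > Sun 00:00? ✓; start Sat 11:00 < Sat 10:00? ✗; start Sat 11:00 > Wed 08:00? ✓ → no.
P76: end Tue 17:00 > Sun 00:00? ✗; start Mon 23:00 < Sat 10:00? ✓; start Mon 23:00 > Wed 08:00? ✗ → no.
Result: P70, P73.

P70, P73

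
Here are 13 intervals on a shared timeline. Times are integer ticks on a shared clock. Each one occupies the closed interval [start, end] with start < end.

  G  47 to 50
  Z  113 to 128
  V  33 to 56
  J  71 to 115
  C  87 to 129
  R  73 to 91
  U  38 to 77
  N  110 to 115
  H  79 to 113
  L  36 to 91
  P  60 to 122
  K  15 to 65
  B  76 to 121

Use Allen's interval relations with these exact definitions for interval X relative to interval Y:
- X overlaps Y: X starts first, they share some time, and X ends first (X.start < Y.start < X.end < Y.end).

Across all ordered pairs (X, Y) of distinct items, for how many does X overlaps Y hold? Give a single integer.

Checking all 156 ordered pairs for relation 'overlaps'; matching pairs in alphabetical order:
(B, C): B overlaps C ✓
(B, Z): B overlaps Z ✓
(H, C): H overlaps C ✓
(H, N): H overlaps N ✓
(J, B): J overlaps B ✓
(J, C): J overlaps C ✓
(J, Z): J overlaps Z ✓
(K, L): K overlaps L ✓
(K, P): K overlaps P ✓
(K, U): K overlaps U ✓
(L, B): L overlaps B ✓
(L, C): L overlaps C ✓
(L, H): L overlaps H ✓
(L, J): L overlaps J ✓
(L, P): L overlaps P ✓
(N, Z): N overlaps Z ✓
(P, C): P overlaps C ✓
(P, Z): P overlaps Z ✓
(R, B): R overlaps B ✓
(R, C): R overlaps C ✓
(R, H): R overlaps H ✓
(U, B): U overlaps B ✓
(U, J): U overlaps J ✓
(U, P): U overlaps P ✓
... plus 3 further pairs not listed.
Count: 27.

27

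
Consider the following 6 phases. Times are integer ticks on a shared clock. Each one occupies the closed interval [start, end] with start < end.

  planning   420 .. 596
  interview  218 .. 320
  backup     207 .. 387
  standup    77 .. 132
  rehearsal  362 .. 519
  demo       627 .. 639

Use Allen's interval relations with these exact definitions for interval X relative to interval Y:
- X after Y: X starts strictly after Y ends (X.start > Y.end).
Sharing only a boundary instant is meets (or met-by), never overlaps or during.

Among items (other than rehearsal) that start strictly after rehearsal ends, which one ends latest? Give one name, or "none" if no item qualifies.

demo

Target rehearsal = [362, 519].
backup [207, 387] → overlaps → excluded.
demo [627, 639] → after → candidate.
interview [218, 320] → before → excluded.
planning [420, 596] → overlapped-by → excluded.
standup [77, 132] → before → excluded.
Among candidates, latest end is 639 → demo.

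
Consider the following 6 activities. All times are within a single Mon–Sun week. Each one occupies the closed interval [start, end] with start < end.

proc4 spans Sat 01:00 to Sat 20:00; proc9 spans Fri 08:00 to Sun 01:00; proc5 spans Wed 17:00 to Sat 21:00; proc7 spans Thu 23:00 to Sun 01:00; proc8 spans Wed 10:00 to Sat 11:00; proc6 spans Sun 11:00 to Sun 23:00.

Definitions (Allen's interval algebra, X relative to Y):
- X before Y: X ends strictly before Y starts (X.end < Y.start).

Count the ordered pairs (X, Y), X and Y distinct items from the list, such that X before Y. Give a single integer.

Checking all 30 ordered pairs for relation 'before'; matching pairs in alphabetical order:
(proc4, proc6): proc4 before proc6 ✓
(proc5, proc6): proc5 before proc6 ✓
(proc7, proc6): proc7 before proc6 ✓
(proc8, proc6): proc8 before proc6 ✓
(proc9, proc6): proc9 before proc6 ✓
Count: 5.

5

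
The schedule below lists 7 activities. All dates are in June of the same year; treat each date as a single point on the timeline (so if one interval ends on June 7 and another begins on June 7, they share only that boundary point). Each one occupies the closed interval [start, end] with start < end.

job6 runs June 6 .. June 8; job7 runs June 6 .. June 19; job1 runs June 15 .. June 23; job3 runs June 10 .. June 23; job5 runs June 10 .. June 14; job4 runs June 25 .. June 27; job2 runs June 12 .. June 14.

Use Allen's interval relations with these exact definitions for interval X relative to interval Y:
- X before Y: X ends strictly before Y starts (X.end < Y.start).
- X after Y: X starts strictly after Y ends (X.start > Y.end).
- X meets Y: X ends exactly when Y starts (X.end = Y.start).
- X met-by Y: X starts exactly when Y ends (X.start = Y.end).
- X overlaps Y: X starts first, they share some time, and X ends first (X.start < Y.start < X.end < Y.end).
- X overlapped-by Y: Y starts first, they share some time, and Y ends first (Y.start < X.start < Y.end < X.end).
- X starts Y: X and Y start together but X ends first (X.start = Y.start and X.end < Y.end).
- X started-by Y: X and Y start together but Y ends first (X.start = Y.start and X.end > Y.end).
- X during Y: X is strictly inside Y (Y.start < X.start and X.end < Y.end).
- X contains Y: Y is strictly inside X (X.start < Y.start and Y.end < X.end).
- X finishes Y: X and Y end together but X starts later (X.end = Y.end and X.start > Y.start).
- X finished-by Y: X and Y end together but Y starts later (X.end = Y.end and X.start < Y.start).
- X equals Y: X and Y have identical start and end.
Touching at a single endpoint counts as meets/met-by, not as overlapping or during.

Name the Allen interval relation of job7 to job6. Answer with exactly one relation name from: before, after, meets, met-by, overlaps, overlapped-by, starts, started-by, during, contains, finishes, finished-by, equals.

job7 = [June 6, June 19]; job6 = [June 6, June 8].
Compare endpoints: job7.start = job6.start, job7.start < job6.end, job7.end > job6.start, job7.end > job6.end.
That pattern is 'started-by'.

started-by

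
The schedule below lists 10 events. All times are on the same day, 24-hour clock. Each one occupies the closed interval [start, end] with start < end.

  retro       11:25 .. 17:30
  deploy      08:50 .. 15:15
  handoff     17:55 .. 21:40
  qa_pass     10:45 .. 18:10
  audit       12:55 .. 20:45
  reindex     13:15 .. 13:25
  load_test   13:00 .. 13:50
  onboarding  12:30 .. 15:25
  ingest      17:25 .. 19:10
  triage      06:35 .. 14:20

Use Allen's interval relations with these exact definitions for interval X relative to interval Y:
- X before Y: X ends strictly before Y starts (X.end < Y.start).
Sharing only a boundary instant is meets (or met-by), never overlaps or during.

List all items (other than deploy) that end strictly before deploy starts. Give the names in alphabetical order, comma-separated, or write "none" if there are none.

Target deploy = [08:50, 15:15].
audit [12:55, 20:45] → overlapped-by → no.
handoff [17:55, 21:40] → after → no.
ingest [17:25, 19:10] → after → no.
load_test [13:00, 13:50] → during → no.
onboarding [12:30, 15:25] → overlapped-by → no.
qa_pass [10:45, 18:10] → overlapped-by → no.
reindex [13:15, 13:25] → during → no.
retro [11:25, 17:30] → overlapped-by → no.
triage [06:35, 14:20] → overlaps → no.
Result: none.

none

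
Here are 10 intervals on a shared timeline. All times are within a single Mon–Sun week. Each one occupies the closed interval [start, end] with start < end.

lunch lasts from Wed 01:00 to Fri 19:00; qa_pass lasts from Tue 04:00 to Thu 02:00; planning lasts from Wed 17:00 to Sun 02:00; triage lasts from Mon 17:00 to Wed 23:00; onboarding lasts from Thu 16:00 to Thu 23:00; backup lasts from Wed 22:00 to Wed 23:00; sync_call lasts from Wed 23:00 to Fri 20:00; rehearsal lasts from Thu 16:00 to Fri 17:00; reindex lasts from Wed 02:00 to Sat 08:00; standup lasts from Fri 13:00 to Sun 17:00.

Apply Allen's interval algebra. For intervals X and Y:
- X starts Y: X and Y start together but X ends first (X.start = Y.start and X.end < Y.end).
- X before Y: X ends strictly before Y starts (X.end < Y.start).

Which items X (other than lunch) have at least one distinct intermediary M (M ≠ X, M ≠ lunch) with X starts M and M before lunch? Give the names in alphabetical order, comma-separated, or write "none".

Target lunch = [Wed 01:00, Fri 19:00].
Intermediaries M with M before lunch: none.
Union: none.

none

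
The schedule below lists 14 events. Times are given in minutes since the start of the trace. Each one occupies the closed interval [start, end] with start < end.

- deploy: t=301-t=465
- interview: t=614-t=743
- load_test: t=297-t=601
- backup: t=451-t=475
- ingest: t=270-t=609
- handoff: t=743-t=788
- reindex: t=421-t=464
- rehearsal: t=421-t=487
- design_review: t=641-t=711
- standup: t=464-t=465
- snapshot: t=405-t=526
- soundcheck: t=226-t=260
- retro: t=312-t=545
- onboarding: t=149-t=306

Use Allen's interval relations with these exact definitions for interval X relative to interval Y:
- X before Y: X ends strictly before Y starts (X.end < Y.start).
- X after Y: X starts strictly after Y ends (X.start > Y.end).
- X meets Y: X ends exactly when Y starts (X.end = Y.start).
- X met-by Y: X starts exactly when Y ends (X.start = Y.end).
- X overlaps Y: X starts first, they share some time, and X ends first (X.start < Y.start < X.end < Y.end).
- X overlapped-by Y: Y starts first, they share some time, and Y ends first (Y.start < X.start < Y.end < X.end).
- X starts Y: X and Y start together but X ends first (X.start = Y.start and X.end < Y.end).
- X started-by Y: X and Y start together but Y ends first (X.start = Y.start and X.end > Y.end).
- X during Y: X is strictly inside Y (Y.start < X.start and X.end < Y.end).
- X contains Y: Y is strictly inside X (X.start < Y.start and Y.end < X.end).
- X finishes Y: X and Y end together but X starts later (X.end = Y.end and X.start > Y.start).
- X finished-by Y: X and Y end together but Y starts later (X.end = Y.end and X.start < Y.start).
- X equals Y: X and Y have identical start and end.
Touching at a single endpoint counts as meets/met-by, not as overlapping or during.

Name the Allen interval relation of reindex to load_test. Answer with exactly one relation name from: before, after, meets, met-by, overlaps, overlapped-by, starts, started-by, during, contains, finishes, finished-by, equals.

reindex = [t=421, t=464]; load_test = [t=297, t=601].
Compare endpoints: reindex.start > load_test.start, reindex.start < load_test.end, reindex.end > load_test.start, reindex.end < load_test.end.
That pattern is 'during'.

during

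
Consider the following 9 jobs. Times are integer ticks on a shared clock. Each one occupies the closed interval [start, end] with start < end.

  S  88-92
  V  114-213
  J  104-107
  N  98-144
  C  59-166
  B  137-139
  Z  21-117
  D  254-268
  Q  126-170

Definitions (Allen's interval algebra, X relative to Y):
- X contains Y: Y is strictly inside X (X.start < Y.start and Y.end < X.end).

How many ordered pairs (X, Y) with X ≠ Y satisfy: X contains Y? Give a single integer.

11

Checking all 72 ordered pairs for relation 'contains'; matching pairs in alphabetical order:
(C, B): C contains B ✓
(C, J): C contains J ✓
(C, N): C contains N ✓
(C, S): C contains S ✓
(N, B): N contains B ✓
(N, J): N contains J ✓
(Q, B): Q contains B ✓
(V, B): V contains B ✓
(V, Q): V contains Q ✓
(Z, J): Z contains J ✓
(Z, S): Z contains S ✓
Count: 11.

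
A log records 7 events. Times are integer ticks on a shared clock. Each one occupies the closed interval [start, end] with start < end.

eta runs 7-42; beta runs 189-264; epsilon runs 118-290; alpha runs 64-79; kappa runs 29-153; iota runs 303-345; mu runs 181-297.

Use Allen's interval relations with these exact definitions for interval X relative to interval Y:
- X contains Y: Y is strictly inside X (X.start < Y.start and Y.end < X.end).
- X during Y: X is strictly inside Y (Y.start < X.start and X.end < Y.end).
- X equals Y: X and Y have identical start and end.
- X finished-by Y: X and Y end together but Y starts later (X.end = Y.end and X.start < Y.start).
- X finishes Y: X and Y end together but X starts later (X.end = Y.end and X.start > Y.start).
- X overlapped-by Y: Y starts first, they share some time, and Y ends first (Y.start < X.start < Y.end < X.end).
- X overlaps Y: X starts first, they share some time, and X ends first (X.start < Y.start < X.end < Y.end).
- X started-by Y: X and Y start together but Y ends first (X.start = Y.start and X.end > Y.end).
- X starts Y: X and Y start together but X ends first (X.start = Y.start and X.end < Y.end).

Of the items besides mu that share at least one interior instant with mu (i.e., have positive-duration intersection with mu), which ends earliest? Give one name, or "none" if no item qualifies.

Target mu = [181, 297].
alpha [64, 79] → before → excluded.
beta [189, 264] → during → candidate.
epsilon [118, 290] → overlaps → candidate.
eta [7, 42] → before → excluded.
iota [303, 345] → after → excluded.
kappa [29, 153] → before → excluded.
Among candidates, earliest end is 264 → beta.

beta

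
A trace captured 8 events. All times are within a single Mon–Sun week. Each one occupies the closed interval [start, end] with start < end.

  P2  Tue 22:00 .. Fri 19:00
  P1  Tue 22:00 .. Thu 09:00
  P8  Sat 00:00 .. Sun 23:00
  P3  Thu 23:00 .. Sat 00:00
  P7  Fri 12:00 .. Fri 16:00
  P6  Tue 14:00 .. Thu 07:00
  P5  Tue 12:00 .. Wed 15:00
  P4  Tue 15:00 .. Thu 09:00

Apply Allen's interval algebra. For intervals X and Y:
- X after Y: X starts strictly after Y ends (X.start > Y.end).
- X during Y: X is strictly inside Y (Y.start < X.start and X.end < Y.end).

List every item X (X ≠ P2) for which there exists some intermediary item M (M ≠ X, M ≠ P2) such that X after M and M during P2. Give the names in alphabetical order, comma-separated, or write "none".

Target P2 = [Tue 22:00, Fri 19:00].
Intermediaries M with M during P2: P7.
Via P7 — items with X after P7: P8.
Union: P8.

P8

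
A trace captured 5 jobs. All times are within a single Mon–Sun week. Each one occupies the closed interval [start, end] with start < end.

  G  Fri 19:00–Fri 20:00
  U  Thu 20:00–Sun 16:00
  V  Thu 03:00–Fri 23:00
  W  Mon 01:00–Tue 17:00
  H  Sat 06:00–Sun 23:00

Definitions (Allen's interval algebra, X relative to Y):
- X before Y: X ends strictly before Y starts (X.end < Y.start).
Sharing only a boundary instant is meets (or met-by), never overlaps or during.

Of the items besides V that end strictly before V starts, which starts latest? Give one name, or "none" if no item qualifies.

Target V = [Thu 03:00, Fri 23:00].
G [Fri 19:00, Fri 20:00] → during → excluded.
H [Sat 06:00, Sun 23:00] → after → excluded.
U [Thu 20:00, Sun 16:00] → overlapped-by → excluded.
W [Mon 01:00, Tue 17:00] → before → candidate.
Among candidates, latest start is Mon 01:00 → W.

W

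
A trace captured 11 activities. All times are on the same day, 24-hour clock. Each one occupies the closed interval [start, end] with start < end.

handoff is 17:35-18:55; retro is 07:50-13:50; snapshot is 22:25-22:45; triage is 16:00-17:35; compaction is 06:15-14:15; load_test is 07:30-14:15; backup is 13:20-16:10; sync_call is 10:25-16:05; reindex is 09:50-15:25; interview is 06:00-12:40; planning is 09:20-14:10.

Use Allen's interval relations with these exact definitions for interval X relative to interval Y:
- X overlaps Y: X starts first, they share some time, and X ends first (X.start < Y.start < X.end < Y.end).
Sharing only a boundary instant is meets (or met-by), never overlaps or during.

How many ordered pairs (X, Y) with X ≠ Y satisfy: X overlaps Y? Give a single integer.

Checking all 110 ordered pairs for relation 'overlaps'; matching pairs in alphabetical order:
(backup, triage): backup overlaps triage ✓
(compaction, backup): compaction overlaps backup ✓
(compaction, reindex): compaction overlaps reindex ✓
(compaction, sync_call): compaction overlaps sync_call ✓
(interview, compaction): interview overlaps compaction ✓
(interview, load_test): interview overlaps load_test ✓
(interview, planning): interview overlaps planning ✓
(interview, reindex): interview overlaps reindex ✓
(interview, retro): interview overlaps retro ✓
(interview, sync_call): interview overlaps sync_call ✓
(load_test, backup): load_test overlaps backup ✓
(load_test, reindex): load_test overlaps reindex ✓
(load_test, sync_call): load_test overlaps sync_call ✓
(planning, backup): planning overlaps backup ✓
(planning, reindex): planning overlaps reindex ✓
(planning, sync_call): planning overlaps sync_call ✓
(reindex, backup): reindex overlaps backup ✓
(reindex, sync_call): reindex overlaps sync_call ✓
(retro, backup): retro overlaps backup ✓
(retro, planning): retro overlaps planning ✓
(retro, reindex): retro overlaps reindex ✓
(retro, sync_call): retro overlaps sync_call ✓
(sync_call, backup): sync_call overlaps backup ✓
(sync_call, triage): sync_call overlaps triage ✓
Count: 24.

24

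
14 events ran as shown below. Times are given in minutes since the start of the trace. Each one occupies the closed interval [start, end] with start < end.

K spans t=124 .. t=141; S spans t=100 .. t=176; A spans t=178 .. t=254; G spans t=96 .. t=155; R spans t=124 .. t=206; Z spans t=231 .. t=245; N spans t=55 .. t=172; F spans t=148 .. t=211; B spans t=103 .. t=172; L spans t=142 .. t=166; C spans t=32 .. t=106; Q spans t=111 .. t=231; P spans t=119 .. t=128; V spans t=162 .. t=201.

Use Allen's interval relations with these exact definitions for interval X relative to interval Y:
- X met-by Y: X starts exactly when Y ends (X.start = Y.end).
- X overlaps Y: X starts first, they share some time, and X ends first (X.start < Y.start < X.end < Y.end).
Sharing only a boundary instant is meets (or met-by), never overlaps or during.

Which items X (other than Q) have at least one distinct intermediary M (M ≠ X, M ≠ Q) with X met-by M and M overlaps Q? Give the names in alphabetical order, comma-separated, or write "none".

Target Q = [t=111, t=231].
Intermediaries M with M overlaps Q: B, G, N, S.
Via B — items with X met-by B: none.
Via G — items with X met-by G: none.
Via N — items with X met-by N: none.
Via S — items with X met-by S: none.
Union: none.

none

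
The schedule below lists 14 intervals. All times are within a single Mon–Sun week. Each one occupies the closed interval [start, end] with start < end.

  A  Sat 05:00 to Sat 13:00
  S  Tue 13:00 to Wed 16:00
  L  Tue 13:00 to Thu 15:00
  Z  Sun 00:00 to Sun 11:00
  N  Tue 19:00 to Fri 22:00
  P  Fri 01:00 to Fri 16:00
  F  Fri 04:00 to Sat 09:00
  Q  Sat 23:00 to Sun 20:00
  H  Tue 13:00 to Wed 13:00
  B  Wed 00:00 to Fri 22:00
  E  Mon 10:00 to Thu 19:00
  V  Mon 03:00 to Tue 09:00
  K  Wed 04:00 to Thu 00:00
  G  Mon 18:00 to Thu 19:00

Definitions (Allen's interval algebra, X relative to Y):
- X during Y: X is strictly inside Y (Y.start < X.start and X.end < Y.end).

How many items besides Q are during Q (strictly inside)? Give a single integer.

1

Target Q = [Sat 23:00, Sun 20:00].
A [Sat 05:00, Sat 13:00] → before → no.
B [Wed 00:00, Fri 22:00] → before → no.
E [Mon 10:00, Thu 19:00] → before → no.
F [Fri 04:00, Sat 09:00] → before → no.
G [Mon 18:00, Thu 19:00] → before → no.
H [Tue 13:00, Wed 13:00] → before → no.
K [Wed 04:00, Thu 00:00] → before → no.
L [Tue 13:00, Thu 15:00] → before → no.
N [Tue 19:00, Fri 22:00] → before → no.
P [Fri 01:00, Fri 16:00] → before → no.
S [Tue 13:00, Wed 16:00] → before → no.
V [Mon 03:00, Tue 09:00] → before → no.
Z [Sun 00:00, Sun 11:00] → during → counts.
Total: 1.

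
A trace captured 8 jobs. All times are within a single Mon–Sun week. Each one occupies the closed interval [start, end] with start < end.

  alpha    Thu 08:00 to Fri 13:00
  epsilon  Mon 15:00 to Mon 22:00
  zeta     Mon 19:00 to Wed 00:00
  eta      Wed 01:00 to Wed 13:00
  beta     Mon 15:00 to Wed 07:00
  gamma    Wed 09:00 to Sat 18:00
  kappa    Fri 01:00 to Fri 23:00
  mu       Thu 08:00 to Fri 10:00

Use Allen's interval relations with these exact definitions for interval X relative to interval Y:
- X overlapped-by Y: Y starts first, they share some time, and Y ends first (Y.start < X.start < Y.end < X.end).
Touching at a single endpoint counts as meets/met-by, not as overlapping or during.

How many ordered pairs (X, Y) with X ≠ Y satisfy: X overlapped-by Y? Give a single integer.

5

Checking all 56 ordered pairs for relation 'overlapped-by'; matching pairs in alphabetical order:
(eta, beta): eta overlapped-by beta ✓
(gamma, eta): gamma overlapped-by eta ✓
(kappa, alpha): kappa overlapped-by alpha ✓
(kappa, mu): kappa overlapped-by mu ✓
(zeta, epsilon): zeta overlapped-by epsilon ✓
Count: 5.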